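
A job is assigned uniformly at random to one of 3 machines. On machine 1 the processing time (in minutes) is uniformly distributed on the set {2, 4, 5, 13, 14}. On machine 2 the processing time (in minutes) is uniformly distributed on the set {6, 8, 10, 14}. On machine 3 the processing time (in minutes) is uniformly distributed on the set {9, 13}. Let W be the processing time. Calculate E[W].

281/30

E[W | machine 1] = (2+4+5+13+14)/5 = 38/5.
E[W | machine 2] = (6+8+10+14)/4 = 19/2.
E[W | machine 3] = (9+13)/2 = 11.
By the law of total expectation,
E[W] = (1/3)·(38/5) + (1/3)·(19/2) + (1/3)·(11) = 281/30.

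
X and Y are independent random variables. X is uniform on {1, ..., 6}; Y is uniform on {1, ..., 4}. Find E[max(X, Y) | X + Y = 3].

Outcomes with X + Y = 3: (1,2), (2,1), each with probability 1/24.
E[max(X, Y) | X + Y = 3] = (2 + 2) / 2 = 2.

2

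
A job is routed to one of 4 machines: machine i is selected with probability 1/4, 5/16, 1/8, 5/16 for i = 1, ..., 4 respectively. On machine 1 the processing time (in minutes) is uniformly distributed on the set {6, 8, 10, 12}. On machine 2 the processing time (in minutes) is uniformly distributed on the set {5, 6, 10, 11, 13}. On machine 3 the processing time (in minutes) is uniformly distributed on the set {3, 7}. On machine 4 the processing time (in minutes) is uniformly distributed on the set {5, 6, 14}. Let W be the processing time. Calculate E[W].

199/24

E[W | machine 1] = (6+8+10+12)/4 = 9.
E[W | machine 2] = (5+6+10+11+13)/5 = 9.
E[W | machine 3] = (3+7)/2 = 5.
E[W | machine 4] = (5+6+14)/3 = 25/3.
By the law of total expectation,
E[W] = (1/4)·(9) + (5/16)·(9) + (1/8)·(5) + (5/16)·(25/3) = 199/24.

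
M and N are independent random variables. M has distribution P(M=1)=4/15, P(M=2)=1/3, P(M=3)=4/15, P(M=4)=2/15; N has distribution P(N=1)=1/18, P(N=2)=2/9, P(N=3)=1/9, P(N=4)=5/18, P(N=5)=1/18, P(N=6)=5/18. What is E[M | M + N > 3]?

P(M + N > 3) = 49/54.
Summing M·P(x,y) over outcomes with M + N > 3 gives 97/45.
E[M | M + N > 3] = (97/45) / (49/54) = 582/245.

582/245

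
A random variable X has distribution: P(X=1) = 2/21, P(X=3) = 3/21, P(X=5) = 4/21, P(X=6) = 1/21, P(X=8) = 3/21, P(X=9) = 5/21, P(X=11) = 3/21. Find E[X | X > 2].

P(X > 2) = 19/21.
Σ over the event: 3·1/7 + 5·4/21 + 6·1/21 + 8·1/7 + 9·5/21 + 11·1/7 = 137/21.
E[X | X > 2] = (137/21) / (19/21) = 137/19.

137/19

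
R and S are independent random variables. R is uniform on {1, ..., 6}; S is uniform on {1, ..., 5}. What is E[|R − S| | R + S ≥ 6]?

P(R + S ≥ 6) = 2/3.
Summing |R−S|·P(x,y) over outcomes with R + S ≥ 6 gives 41/30.
E[|R − S| | R + S ≥ 6] = (41/30) / (2/3) = 41/20.

41/20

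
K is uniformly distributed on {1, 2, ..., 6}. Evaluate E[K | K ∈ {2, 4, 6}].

P(K ∈ {2, 4, 6}) = 1/2.
Σ over the event: 2·1/6 + 4·1/6 + 6·1/6 = 2.
E[K | K ∈ {2, 4, 6}] = (2) / (1/2) = 4.

4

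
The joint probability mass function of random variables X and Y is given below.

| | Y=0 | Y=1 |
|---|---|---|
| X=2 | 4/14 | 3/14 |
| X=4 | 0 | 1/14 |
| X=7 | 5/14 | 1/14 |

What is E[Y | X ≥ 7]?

1/6

P(X ≥ 7) = 3/7.
Σ Y·P over the event = 0·(5/14) + 1·(1/14) = 1/14.
E[Y | X ≥ 7] = (1/14) / (3/7) = 1/6.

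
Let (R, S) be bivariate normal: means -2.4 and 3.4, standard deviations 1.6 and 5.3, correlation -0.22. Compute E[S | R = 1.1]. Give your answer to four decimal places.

For a bivariate normal, E[S | R=x] = μ_S + ρ·(σ_S/σ_R)·(x − μ_R).
E[S | R=1.1] = 3.4 + (-0.22)·(5.3/1.6)·(1.1 − (-2.4)) = 3.4 + (-0.72875)·(3.5) = 0.8494.

0.8494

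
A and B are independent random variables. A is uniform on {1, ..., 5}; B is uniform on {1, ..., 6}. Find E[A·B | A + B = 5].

5

Outcomes with A + B = 5: (1,4), (2,3), (3,2), (4,1), each with probability 1/30.
E[A·B | A + B = 5] = (4 + 6 + 6 + 4) / 4 = 5.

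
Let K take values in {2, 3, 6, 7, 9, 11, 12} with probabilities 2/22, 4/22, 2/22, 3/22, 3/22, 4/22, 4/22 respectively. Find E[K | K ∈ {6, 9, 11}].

83/9

P(K ∈ {6, 9, 11}) = 9/22.
Σ over the event: 6·1/11 + 9·3/22 + 11·2/11 = 83/22.
E[K | K ∈ {6, 9, 11}] = (83/22) / (9/22) = 83/9.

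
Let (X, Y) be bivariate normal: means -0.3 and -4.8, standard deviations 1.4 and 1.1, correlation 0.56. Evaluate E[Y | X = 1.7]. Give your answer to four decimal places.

For a bivariate normal, E[Y | X=x] = μ_Y + ρ·(σ_Y/σ_X)·(x − μ_X).
E[Y | X=1.7] = -4.8 + (0.56)·(1.1/1.4)·(1.7 − (-0.3)) = -4.8 + (0.44)·(2) = -3.9200.

-3.9200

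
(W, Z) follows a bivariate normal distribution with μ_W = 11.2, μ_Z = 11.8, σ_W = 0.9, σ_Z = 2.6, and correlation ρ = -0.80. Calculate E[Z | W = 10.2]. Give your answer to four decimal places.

14.1111

The regression of Z on W has slope ρ·σ_Z/σ_W and passes through (μ_W, μ_Z).
E[Z | W=10.2] = 11.8 + (-0.80)·(2.6/0.9)·(10.2 − (11.2)) = 11.8 + (-2.3111)·(-1) = 14.1111.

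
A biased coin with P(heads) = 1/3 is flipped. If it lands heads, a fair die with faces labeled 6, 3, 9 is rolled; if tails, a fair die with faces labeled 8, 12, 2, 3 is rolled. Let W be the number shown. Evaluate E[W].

E[W | heads] = (6+3+9)/3 = 6.
E[W | tails] = (8+12+2+3)/4 = 25/4.
By the law of total expectation,
E[W] = (1/3)·(6) + (2/3)·(25/4) = 37/6.

37/6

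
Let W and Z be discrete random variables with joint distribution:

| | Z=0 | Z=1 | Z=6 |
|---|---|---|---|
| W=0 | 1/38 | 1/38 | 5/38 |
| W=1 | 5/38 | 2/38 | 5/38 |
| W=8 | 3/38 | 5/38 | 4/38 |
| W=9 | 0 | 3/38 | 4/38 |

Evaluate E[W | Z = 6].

P(Z = 6) = 9/19.
Σ W·P over the event = 0·(5/38) + 1·(5/38) + 8·(4/38) + 9·(4/38) = 73/38.
E[W | Z = 6] = (73/38) / (9/19) = 73/18.

73/18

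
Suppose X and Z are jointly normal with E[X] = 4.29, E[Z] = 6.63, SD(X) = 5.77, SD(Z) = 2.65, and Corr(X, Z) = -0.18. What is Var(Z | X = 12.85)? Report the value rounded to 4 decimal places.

6.7950

For a bivariate normal, Var(Z | X=x) = σ_Z²(1 − ρ²).
Var(Z | X=12.85) = (2.65)²·(1 − (-0.18)²) = 7.0225·0.9676 = 6.7950.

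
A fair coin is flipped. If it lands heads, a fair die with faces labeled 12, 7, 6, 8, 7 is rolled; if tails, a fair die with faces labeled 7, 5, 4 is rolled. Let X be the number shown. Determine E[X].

20/3

E[X | heads] = (12+7+6+8+7)/5 = 8.
E[X | tails] = (7+5+4)/3 = 16/3.
E[X] = (1/2)·(8) + (1/2)·(16/3) = 20/3.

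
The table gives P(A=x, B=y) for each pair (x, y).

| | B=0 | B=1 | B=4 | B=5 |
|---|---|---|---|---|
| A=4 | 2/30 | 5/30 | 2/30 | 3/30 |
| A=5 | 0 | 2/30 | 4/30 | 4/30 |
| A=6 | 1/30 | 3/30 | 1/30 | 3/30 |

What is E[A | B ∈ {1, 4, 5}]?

44/9

P(B ∈ {1, 4, 5}) = 9/10.
Summing A·P(A=x,B=y) over the conditioning event gives 22/5.
E[A | B ∈ {1, 4, 5}] = (22/5) / (9/10) = 44/9.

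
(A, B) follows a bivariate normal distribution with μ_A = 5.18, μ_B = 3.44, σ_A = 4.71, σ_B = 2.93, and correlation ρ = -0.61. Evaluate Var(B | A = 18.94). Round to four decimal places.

For a bivariate normal, Var(B | A=x) = σ_B²(1 − ρ²).
Var(B | A=18.94) = (2.93)²·(1 − (-0.61)²) = 8.5849·0.6279 = 5.3905.

5.3905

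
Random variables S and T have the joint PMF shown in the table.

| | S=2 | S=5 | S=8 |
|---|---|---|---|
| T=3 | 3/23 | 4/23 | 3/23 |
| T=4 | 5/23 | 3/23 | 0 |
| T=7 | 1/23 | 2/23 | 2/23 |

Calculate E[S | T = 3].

P(T = 3) = 10/23.
Σ S·P over the event = 2·(3/23) + 5·(4/23) + 8·(3/23) = 50/23.
E[S | T = 3] = (50/23) / (10/23) = 5.

5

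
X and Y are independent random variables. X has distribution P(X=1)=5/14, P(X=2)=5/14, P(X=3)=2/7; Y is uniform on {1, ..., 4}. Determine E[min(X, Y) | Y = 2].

23/14

P(Y = 2) = 1/4.
Summing min(X,Y)·P(x,y) over outcomes with Y = 2 gives 23/56.
E[min(X, Y) | Y = 2] = (23/56) / (1/4) = 23/14.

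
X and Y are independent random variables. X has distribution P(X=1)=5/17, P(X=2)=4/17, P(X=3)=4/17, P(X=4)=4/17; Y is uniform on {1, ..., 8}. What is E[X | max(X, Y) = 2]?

P(max(X, Y) = 2) = 13/136.
Summing X·P(x,y) over outcomes with max(X, Y) = 2 gives 21/136.
E[X | max(X, Y) = 2] = (21/136) / (13/136) = 21/13.

21/13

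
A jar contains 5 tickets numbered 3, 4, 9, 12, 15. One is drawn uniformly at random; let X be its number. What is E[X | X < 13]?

7

P(X < 13) = 4/5.
Σ over the event: 3·1/5 + 4·1/5 + 9·1/5 + 12·1/5 = 28/5.
E[X | X < 13] = (28/5) / (4/5) = 7.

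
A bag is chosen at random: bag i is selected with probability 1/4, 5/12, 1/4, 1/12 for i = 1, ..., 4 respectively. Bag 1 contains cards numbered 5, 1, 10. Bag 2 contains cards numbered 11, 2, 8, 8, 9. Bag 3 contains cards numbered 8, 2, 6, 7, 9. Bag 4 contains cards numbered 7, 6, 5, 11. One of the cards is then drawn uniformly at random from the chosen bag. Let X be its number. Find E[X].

1609/240

E[X | bag 1] = (5+1+10)/3 = 16/3.
E[X | bag 2] = (11+2+8+8+9)/5 = 38/5.
E[X | bag 3] = (8+2+6+7+9)/5 = 32/5.
E[X | bag 4] = (7+6+5+11)/4 = 29/4.
E[X] = (1/4)·(16/3) + (5/12)·(38/5) + (1/4)·(32/5) + (1/12)·(29/4) = 1609/240.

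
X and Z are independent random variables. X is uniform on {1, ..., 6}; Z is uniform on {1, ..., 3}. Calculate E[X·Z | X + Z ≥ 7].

Outcomes with X + Z ≥ 7: (4,3), (5,2), (5,3), (6,1), (6,2), (6,3), each with probability 1/18.
E[X·Z | X + Z ≥ 7] = (12 + 10 + 15 + 6 + 12 + 18) / 6 = 73/6.

73/6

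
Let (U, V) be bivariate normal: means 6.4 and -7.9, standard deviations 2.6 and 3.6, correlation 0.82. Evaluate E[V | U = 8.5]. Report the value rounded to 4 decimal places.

For a bivariate normal, E[V | U=x] = μ_V + ρ·(σ_V/σ_U)·(x − μ_U).
E[V | U=8.5] = -7.9 + (0.82)·(3.6/2.6)·(8.5 − (6.4)) = -7.9 + (1.1354)·(2.1) = -5.5157.

-5.5157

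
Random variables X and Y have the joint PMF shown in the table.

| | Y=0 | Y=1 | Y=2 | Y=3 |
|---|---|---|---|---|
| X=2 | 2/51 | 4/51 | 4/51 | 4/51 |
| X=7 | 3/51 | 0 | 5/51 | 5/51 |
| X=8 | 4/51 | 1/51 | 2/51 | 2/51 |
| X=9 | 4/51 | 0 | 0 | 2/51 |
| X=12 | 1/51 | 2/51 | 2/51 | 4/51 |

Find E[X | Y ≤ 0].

15/2

P(Y ≤ 0) = 14/51.
Σ X·P over the event = 2·(2/51) + 7·(3/51) + 8·(4/51) + 9·(4/51) + 12·(1/51) = 35/17.
E[X | Y ≤ 0] = (35/17) / (14/51) = 15/2.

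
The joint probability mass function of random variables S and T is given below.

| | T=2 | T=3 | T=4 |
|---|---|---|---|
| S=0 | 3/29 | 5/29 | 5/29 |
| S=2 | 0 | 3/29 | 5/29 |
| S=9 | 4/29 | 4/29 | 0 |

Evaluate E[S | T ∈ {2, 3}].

P(T ∈ {2, 3}) = 19/29.
Summing S·P(S=x,T=y) over the conditioning event gives 78/29.
E[S | T ∈ {2, 3}] = (78/29) / (19/29) = 78/19.

78/19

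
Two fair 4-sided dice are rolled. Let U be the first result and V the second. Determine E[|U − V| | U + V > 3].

18/13

P(U + V > 3) = 13/16.
Summing |U−V|·P(x,y) over outcomes with U + V > 3 gives 9/8.
E[|U − V| | U + V > 3] = (9/8) / (13/16) = 18/13.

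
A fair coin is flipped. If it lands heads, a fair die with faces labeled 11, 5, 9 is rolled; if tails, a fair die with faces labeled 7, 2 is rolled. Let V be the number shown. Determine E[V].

77/12

E[V | heads] = (11+5+9)/3 = 25/3.
E[V | tails] = (7+2)/2 = 9/2.
By the law of total expectation,
E[V] = (1/2)·(25/3) + (1/2)·(9/2) = 77/12.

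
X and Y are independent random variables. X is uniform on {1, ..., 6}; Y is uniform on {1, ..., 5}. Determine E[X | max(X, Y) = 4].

Outcomes with max(X, Y) = 4: (1,4), (2,4), (3,4), (4,1), (4,2), (4,3), (4,4), each with probability 1/30.
E[X | max(X, Y) = 4] = (1 + 2 + 3 + 4 + 4 + 4 + 4) / 7 = 22/7.

22/7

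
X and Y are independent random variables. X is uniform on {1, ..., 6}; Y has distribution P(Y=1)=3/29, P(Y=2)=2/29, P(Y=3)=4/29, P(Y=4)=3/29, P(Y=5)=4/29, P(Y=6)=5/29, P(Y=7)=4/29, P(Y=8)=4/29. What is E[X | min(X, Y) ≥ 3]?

P(min(X, Y) ≥ 3) = 16/29.
Summing X·P(x,y) over outcomes with min(X, Y) ≥ 3 gives 72/29.
E[X | min(X, Y) ≥ 3] = (72/29) / (16/29) = 9/2.

9/2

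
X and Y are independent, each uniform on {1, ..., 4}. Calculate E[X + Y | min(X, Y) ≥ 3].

7

Outcomes with min(X, Y) ≥ 3: (3,3), (3,4), (4,3), (4,4), each with probability 1/16.
E[X + Y | min(X, Y) ≥ 3] = (6 + 7 + 7 + 8) / 4 = 7.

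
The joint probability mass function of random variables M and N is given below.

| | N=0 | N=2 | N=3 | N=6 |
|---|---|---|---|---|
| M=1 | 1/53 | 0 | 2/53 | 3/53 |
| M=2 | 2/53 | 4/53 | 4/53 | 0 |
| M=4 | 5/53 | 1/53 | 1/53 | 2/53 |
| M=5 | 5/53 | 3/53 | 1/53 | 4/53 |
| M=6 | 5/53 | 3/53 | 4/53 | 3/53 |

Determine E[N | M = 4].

17/9

P(M = 4) = 9/53.
Σ N·P over the event = 0·(5/53) + 2·(1/53) + 3·(1/53) + 6·(2/53) = 17/53.
E[N | M = 4] = (17/53) / (9/53) = 17/9.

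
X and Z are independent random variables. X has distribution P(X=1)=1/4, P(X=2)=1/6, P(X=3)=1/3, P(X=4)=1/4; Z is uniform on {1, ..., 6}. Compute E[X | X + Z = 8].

28/9

P(X + Z = 8) = 1/8.
Summing X·P(x,y) over outcomes with X + Z = 8 gives 7/18.
E[X | X + Z = 8] = (7/18) / (1/8) = 28/9.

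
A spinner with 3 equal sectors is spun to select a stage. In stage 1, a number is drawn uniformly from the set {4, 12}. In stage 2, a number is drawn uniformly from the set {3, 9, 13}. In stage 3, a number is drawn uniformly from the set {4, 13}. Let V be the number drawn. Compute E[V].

E[V | stage 1] = (4+12)/2 = 8.
E[V | stage 2] = (3+9+13)/3 = 25/3.
E[V | stage 3] = (4+13)/2 = 17/2.
E[V] = (1/3)·(8) + (1/3)·(25/3) + (1/3)·(17/2) = 149/18.

149/18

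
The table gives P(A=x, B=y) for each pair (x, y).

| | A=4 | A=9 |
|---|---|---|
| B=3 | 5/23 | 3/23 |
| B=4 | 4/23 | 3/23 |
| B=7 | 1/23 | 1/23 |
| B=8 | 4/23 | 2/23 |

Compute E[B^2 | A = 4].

207/7

P(A = 4) = 14/23.
Σ B^2·P over the event = 9·(5/23) + 16·(4/23) + 49·(1/23) + 64·(4/23) = 18.
E[B^2 | A = 4] = (18) / (14/23) = 207/7.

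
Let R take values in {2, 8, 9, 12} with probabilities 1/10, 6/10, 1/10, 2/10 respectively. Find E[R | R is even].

P(R is even) = 9/10.
Σ over the event: 2·1/10 + 8·3/5 + 12·1/5 = 37/5.
E[R | R is even] = (37/5) / (9/10) = 74/9.

74/9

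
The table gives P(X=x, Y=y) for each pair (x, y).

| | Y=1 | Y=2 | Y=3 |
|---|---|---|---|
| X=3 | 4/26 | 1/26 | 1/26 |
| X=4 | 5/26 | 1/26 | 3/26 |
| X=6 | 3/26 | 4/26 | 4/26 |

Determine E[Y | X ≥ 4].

P(X ≥ 4) = 10/13.
Σ Y·P over the event = 1·(5/26) + 2·(1/26) + 3·(3/26) + 1·(3/26) + 2·(4/26) + 3·(4/26) = 3/2.
E[Y | X ≥ 4] = (3/2) / (10/13) = 39/20.

39/20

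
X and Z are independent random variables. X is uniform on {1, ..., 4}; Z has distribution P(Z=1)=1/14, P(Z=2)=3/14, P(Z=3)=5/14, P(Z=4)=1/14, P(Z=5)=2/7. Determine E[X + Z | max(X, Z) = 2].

P(max(X, Z) = 2) = 1/8.
Summing (X+Z)·P(x,y) over outcomes with max(X, Z) = 2 gives 3/7.
E[X + Z | max(X, Z) = 2] = (3/7) / (1/8) = 24/7.

24/7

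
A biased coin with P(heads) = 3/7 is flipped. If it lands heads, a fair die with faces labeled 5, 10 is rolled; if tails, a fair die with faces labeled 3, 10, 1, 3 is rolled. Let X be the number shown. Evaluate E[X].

E[X | heads] = (5+10)/2 = 15/2.
E[X | tails] = (3+10+1+3)/4 = 17/4.
E[X] = (3/7)·(15/2) + (4/7)·(17/4) = 79/14.

79/14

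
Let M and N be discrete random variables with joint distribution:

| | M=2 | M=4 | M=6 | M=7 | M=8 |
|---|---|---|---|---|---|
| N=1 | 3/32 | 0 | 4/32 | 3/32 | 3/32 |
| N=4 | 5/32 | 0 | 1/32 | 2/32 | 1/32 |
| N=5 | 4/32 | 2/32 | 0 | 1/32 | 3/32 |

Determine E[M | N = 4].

38/9

P(N = 4) = 9/32.
Summing M·P(M=x,N=y) over the conditioning event gives 19/16.
E[M | N = 4] = (19/16) / (9/32) = 38/9.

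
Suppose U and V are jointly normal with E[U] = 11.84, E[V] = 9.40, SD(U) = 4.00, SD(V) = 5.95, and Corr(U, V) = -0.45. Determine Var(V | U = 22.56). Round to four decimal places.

28.2335

The conditional variance in a bivariate normal is σ_V²(1 − ρ²), independent of x.
Var(V | U=22.56) = (5.95)²·(1 − (-0.45)²) = 35.4025·0.7975 = 28.2335.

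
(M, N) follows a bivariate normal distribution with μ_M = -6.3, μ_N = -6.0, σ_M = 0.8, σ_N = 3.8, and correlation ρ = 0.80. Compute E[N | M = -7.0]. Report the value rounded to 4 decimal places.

-8.6600

The regression of N on M has slope ρ·σ_N/σ_M and passes through (μ_M, μ_N).
E[N | M=-7.0] = -6.0 + (0.80)·(3.8/0.8)·(-7.0 − (-6.3)) = -6.0 + (3.8)·(-0.7) = -8.6600.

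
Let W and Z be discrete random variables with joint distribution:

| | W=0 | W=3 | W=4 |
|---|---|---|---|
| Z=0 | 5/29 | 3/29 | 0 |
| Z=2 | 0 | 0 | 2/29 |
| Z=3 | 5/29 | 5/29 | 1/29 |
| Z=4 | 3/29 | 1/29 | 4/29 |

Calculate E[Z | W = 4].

P(W = 4) = 7/29.
Σ Z·P over the event = 2·(2/29) + 3·(1/29) + 4·(4/29) = 23/29.
E[Z | W = 4] = (23/29) / (7/29) = 23/7.

23/7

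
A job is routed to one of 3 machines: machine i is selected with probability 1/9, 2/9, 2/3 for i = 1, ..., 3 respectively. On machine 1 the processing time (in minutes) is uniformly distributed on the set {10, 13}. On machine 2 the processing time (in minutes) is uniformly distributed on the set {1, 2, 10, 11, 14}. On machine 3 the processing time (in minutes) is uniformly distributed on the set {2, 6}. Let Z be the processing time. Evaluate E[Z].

E[Z | machine 1] = (10+13)/2 = 23/2.
E[Z | machine 2] = (1+2+10+11+14)/5 = 38/5.
E[Z | machine 3] = (2+6)/2 = 4.
E[Z] = (1/9)·(23/2) + (2/9)·(38/5) + (2/3)·(4) = 169/30.

169/30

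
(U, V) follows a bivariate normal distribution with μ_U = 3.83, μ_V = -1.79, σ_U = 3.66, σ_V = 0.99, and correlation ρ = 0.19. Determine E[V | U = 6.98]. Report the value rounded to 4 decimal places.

-1.6281

E[V | U=x] = μ_V + ρ(σ_V/σ_U)(x − μ_U) for jointly normal variables.
E[V | U=6.98] = -1.79 + (0.19)·(0.99/3.66)·(6.98 − (3.83)) = -1.79 + (0.051393)·(3.15) = -1.6281.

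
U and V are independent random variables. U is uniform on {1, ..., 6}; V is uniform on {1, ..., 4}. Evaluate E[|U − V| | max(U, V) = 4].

12/7

Outcomes with max(U, V) = 4: (1,4), (2,4), (3,4), (4,1), (4,2), (4,3), (4,4), each with probability 1/24.
E[|U − V| | max(U, V) = 4] = (3 + 2 + 1 + 3 + 2 + 1 + 0) / 7 = 12/7.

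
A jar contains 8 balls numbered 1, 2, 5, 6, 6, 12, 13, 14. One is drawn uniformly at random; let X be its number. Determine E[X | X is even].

8

P(X is even) = 5/8.
Σ over the event: 2·1/8 + 6·1/4 + 12·1/8 + 14·1/8 = 5.
E[X | X is even] = (5) / (5/8) = 8.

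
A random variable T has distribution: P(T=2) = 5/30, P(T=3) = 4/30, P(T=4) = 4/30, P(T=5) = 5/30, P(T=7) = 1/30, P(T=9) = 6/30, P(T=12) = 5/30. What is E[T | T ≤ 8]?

70/19

P(T ≤ 8) = 19/30.
Σ over the event: 2·1/6 + 3·2/15 + 4·2/15 + 5·1/6 + 7·1/30 = 7/3.
E[T | T ≤ 8] = (7/3) / (19/30) = 70/19.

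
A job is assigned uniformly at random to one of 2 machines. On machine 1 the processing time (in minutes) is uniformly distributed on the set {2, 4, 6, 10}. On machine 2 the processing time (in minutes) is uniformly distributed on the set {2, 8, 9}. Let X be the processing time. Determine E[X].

E[X | machine 1] = (2+4+6+10)/4 = 11/2.
E[X | machine 2] = (2+8+9)/3 = 19/3.
E[X] = (1/2)·(11/2) + (1/2)·(19/3) = 71/12.

71/12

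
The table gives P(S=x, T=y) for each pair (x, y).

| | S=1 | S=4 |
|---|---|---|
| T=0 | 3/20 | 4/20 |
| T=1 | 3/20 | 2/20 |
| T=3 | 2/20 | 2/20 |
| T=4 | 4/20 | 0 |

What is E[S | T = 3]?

5/2

P(T = 3) = 1/5.
Σ S·P over the event = 1·(2/20) + 4·(2/20) = 1/2.
E[S | T = 3] = (1/2) / (1/5) = 5/2.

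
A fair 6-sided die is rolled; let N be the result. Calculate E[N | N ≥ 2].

Given N ≥ 2, N is equally likely to be any of {2, 3, 4, 5, 6}.
E[N | N ≥ 2] = (2 + 3 + 4 + 5 + 6) / 5 = 4.

4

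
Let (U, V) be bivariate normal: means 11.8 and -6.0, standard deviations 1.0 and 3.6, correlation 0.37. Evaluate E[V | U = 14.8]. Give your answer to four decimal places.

For a bivariate normal, E[V | U=x] = μ_V + ρ·(σ_V/σ_U)·(x − μ_U).
E[V | U=14.8] = -6.0 + (0.37)·(3.6/1.0)·(14.8 − (11.8)) = -6.0 + (1.332)·(3) = -2.0040.

-2.0040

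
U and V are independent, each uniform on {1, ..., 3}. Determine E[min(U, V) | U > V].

Outcomes with U > V: (2,1), (3,1), (3,2), each with probability 1/9.
E[min(U, V) | U > V] = (1 + 1 + 2) / 3 = 4/3.

4/3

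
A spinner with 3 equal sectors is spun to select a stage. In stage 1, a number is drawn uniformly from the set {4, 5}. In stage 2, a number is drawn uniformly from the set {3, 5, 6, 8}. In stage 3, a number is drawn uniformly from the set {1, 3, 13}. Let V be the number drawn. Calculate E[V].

E[V | stage 1] = (4+5)/2 = 9/2.
E[V | stage 2] = (3+5+6+8)/4 = 11/2.
E[V | stage 3] = (1+3+13)/3 = 17/3.
E[V] = (1/3)·(9/2) + (1/3)·(11/2) + (1/3)·(17/3) = 47/9.

47/9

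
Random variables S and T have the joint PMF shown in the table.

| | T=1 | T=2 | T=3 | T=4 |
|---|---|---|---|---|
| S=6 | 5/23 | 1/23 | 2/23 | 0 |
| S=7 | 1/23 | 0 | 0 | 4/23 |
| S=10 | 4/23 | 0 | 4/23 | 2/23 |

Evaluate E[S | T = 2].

P(T = 2) = 1/23.
Σ S·P over the event = 6·(1/23) = 6/23.
E[S | T = 2] = (6/23) / (1/23) = 6.

6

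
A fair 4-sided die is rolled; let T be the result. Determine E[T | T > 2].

7/2

Given T > 2, T is equally likely to be any of {3, 4}.
E[T | T > 2] = (3 + 4) / 2 = 7/2.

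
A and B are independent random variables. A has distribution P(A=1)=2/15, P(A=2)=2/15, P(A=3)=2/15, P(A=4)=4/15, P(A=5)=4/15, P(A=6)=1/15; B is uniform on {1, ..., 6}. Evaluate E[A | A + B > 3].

P(A + B > 3) = 14/15.
Summing A·P(x,y) over outcomes with A + B > 3 gives 158/45.
E[A | A + B > 3] = (158/45) / (14/15) = 79/21.

79/21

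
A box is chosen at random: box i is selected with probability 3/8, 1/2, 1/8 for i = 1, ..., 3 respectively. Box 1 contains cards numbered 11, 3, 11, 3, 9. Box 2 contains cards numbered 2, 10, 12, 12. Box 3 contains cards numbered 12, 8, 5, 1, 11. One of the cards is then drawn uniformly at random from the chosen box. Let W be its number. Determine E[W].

41/5

E[W | box 1] = (11+3+11+3+9)/5 = 37/5.
E[W | box 2] = (2+10+12+12)/4 = 9.
E[W | box 3] = (12+8+5+1+11)/5 = 37/5.
E[W] = (3/8)·(37/5) + (1/2)·(9) + (1/8)·(37/5) = 41/5.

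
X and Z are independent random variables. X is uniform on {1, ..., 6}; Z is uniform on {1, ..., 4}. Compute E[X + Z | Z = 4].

Outcomes with Z = 4: (1,4), (2,4), (3,4), (4,4), (5,4), (6,4), each with probability 1/24.
E[X + Z | Z = 4] = (5 + 6 + 7 + 8 + 9 + 10) / 6 = 15/2.

15/2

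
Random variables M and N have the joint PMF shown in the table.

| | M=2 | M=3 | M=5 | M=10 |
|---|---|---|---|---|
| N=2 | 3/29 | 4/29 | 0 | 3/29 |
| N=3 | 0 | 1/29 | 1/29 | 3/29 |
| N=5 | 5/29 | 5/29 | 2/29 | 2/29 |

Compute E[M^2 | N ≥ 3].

649/19

P(N ≥ 3) = 19/29.
Σ M^2·P over the event = 4·(5/29) + 9·(1/29) + 9·(5/29) + 25·(1/29) + 25·(2/29) + 100·(3/29) + 100·(2/29) = 649/29.
E[M^2 | N ≥ 3] = (649/29) / (19/29) = 649/19.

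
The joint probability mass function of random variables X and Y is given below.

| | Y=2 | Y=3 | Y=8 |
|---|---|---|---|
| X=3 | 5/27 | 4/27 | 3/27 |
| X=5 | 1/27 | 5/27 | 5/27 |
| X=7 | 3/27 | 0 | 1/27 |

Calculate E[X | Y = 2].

41/9

P(Y = 2) = 1/3.
Σ X·P over the event = 3·(5/27) + 5·(1/27) + 7·(3/27) = 41/27.
E[X | Y = 2] = (41/27) / (1/3) = 41/9.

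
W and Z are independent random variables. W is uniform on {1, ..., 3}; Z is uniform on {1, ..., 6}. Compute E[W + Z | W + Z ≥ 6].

Outcomes with W + Z ≥ 6: (1,5), (1,6), (2,4), (2,5), (2,6), (3,3), (3,4), (3,5), (3,6), each with probability 1/18.
E[W + Z | W + Z ≥ 6] = (6 + 7 + 6 + 7 + 8 + 6 + 7 + 8 + 9) / 9 = 64/9.

64/9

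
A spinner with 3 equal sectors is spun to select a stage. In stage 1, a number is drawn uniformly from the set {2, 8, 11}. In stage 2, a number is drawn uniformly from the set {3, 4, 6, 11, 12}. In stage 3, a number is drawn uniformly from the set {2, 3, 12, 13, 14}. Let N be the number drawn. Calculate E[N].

E[N | stage 1] = (2+8+11)/3 = 7.
E[N | stage 2] = (3+4+6+11+12)/5 = 36/5.
E[N | stage 3] = (2+3+12+13+14)/5 = 44/5.
E[N] = (1/3)·(7) + (1/3)·(36/5) + (1/3)·(44/5) = 23/3.

23/3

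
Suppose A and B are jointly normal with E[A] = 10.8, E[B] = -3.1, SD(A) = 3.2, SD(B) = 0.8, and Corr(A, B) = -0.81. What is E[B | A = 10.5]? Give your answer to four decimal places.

For a bivariate normal, E[B | A=x] = μ_B + ρ·(σ_B/σ_A)·(x − μ_A).
E[B | A=10.5] = -3.1 + (-0.81)·(0.8/3.2)·(10.5 − (10.8)) = -3.1 + (-0.2025)·(-0.3) = -3.0393.

-3.0393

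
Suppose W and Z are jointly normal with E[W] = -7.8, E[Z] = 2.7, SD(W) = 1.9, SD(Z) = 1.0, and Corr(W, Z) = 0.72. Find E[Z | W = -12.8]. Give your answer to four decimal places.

For a bivariate normal, E[Z | W=x] = μ_Z + ρ·(σ_Z/σ_W)·(x − μ_W).
E[Z | W=-12.8] = 2.7 + (0.72)·(1.0/1.9)·(-12.8 − (-7.8)) = 2.7 + (0.37895)·(-5) = 0.8053.

0.8053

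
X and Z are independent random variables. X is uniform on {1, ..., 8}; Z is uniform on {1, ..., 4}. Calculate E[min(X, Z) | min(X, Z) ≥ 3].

P(min(X, Z) ≥ 3) = 3/8.
Summing min(X,Z)·P(x,y) over outcomes with min(X, Z) ≥ 3 gives 41/32.
E[min(X, Z) | min(X, Z) ≥ 3] = (41/32) / (3/8) = 41/12.

41/12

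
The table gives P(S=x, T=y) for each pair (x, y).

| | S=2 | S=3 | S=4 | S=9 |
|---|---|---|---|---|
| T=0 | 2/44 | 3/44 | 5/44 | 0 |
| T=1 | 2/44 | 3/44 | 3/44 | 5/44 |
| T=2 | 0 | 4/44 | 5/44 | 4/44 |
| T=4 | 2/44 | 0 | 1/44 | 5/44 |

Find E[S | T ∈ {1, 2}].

69/13

P(T ∈ {1, 2}) = 13/22.
Σ S·P over the event = 2·(2/44) + 3·(3/44) + 3·(4/44) + 4·(3/44) + 4·(5/44) + 9·(5/44) + 9·(4/44) = 69/22.
E[S | T ∈ {1, 2}] = (69/22) / (13/22) = 69/13.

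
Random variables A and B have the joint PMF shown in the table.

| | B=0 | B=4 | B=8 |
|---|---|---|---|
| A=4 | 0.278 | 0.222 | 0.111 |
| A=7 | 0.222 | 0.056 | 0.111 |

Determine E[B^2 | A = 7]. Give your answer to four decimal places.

20.5656

P(A = 7) = 0.389.
Σ B^2·P over the event = 0·(0.222) + 16·(0.056) + 64·(0.111) = 8.000.
E[B^2 | A = 7] = (8.000) / (0.389) = 20.5656.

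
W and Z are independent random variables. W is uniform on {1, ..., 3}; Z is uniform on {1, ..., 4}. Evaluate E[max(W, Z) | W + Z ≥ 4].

29/9

Outcomes with W + Z ≥ 4: (1,3), (1,4), (2,2), (2,3), (2,4), (3,1), (3,2), (3,3), (3,4), each with probability 1/12.
E[max(W, Z) | W + Z ≥ 4] = (3 + 4 + 2 + 3 + 4 + 3 + 3 + 3 + 4) / 9 = 29/9.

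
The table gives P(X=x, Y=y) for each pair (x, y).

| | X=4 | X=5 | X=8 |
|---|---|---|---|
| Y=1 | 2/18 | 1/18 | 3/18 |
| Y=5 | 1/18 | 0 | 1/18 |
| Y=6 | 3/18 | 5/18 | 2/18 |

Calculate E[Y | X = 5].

31/6

P(X = 5) = 1/3.
Summing Y·P(X=x,Y=y) over the conditioning event gives 31/18.
E[Y | X = 5] = (31/18) / (1/3) = 31/6.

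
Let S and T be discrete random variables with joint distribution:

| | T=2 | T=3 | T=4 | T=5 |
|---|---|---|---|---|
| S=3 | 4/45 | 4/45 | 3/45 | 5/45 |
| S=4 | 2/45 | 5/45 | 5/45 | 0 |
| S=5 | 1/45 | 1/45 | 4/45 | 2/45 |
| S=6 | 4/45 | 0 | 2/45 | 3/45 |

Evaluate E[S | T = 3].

P(T = 3) = 2/9.
Σ S·P over the event = 3·(4/45) + 4·(5/45) + 5·(1/45) = 37/45.
E[S | T = 3] = (37/45) / (2/9) = 37/10.

37/10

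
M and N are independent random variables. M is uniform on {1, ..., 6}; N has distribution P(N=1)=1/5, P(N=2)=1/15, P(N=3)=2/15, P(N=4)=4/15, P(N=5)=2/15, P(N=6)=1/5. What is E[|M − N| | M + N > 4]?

P(M + N > 4) = 77/90.
Summing |M−N|·P(x,y) over outcomes with M + N > 4 gives 163/90.
E[|M − N| | M + N > 4] = (163/90) / (77/90) = 163/77.

163/77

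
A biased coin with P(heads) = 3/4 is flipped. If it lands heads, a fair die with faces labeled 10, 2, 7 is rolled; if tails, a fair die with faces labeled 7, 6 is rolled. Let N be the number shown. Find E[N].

51/8

E[N | heads] = (10+2+7)/3 = 19/3.
E[N | tails] = (7+6)/2 = 13/2.
By the law of total expectation,
E[N] = (3/4)·(19/3) + (1/4)·(13/2) = 51/8.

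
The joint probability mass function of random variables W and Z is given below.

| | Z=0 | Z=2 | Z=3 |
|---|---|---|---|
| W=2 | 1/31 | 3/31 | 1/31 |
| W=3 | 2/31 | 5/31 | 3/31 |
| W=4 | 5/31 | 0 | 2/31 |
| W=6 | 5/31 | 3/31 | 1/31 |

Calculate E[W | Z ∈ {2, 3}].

32/9

P(Z ∈ {2, 3}) = 18/31.
Σ W·P over the event = 2·(3/31) + 2·(1/31) + 3·(5/31) + 3·(3/31) + 4·(2/31) + 6·(3/31) + 6·(1/31) = 64/31.
E[W | Z ∈ {2, 3}] = (64/31) / (18/31) = 32/9.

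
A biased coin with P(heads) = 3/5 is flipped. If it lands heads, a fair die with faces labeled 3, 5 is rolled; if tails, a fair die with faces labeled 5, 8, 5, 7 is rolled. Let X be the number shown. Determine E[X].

E[X | heads] = (3+5)/2 = 4.
E[X | tails] = (5+8+5+7)/4 = 25/4.
By the law of total expectation,
E[X] = (3/5)·(4) + (2/5)·(25/4) = 49/10.

49/10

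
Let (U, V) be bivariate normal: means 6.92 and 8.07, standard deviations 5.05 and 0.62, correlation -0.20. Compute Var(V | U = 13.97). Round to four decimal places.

0.3690

Var(V | U=x) = (1 − ρ²)·σ_V².
Var(V | U=13.97) = (0.62)²·(1 − (-0.20)²) = 0.3844·0.96 = 0.3690.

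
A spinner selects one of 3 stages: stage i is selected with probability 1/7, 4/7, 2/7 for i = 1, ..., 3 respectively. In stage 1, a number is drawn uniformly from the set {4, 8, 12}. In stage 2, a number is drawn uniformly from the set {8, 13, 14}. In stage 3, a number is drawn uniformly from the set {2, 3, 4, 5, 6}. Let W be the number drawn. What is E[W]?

E[W | stage 1] = (4+8+12)/3 = 8.
E[W | stage 2] = (8+13+14)/3 = 35/3.
E[W | stage 3] = (2+3+4+5+6)/5 = 4.
E[W] = (1/7)·(8) + (4/7)·(35/3) + (2/7)·(4) = 188/21.

188/21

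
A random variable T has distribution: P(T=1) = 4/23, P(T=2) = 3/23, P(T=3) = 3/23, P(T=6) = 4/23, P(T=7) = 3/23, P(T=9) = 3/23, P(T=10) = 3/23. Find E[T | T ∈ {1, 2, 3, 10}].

P(T ∈ {1, 2, 3, 10}) = 13/23.
Σ over the event: 1·4/23 + 2·3/23 + 3·3/23 + 10·3/23 = 49/23.
E[T | T ∈ {1, 2, 3, 10}] = (49/23) / (13/23) = 49/13.

49/13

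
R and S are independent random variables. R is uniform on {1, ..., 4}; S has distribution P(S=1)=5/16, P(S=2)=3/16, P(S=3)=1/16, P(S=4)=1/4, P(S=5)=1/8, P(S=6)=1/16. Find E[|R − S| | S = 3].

P(S = 3) = 1/16.
Summing |R−S|·P(x,y) over outcomes with S = 3 gives 1/16.
E[|R − S| | S = 3] = (1/16) / (1/16) = 1.

1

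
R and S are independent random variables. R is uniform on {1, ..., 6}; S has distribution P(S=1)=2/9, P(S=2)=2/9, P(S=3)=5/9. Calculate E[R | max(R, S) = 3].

42/19

P(max(R, S) = 3) = 19/54.
Summing R·P(x,y) over outcomes with max(R, S) = 3 gives 7/9.
E[R | max(R, S) = 3] = (7/9) / (19/54) = 42/19.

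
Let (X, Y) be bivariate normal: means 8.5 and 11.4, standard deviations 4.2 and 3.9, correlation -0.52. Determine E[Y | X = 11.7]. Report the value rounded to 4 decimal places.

The regression of Y on X has slope ρ·σ_Y/σ_X and passes through (μ_X, μ_Y).
E[Y | X=11.7] = 11.4 + (-0.52)·(3.9/4.2)·(11.7 − (8.5)) = 11.4 + (-0.482857)·(3.2) = 9.8549.

9.8549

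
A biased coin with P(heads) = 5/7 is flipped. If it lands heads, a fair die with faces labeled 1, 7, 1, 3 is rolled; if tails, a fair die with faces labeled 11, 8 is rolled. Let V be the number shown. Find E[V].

34/7

E[V | heads] = (1+7+1+3)/4 = 3.
E[V | tails] = (11+8)/2 = 19/2.
By the law of total expectation,
E[V] = (5/7)·(3) + (2/7)·(19/2) = 34/7.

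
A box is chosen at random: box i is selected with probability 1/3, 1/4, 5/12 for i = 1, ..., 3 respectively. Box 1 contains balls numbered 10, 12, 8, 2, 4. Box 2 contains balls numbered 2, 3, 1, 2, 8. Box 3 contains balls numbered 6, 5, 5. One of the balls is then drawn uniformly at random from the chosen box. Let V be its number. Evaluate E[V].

244/45

E[V | box 1] = (10+12+8+2+4)/5 = 36/5.
E[V | box 2] = (2+3+1+2+8)/5 = 16/5.
E[V | box 3] = (6+5+5)/3 = 16/3.
By the law of total expectation,
E[V] = (1/3)·(36/5) + (1/4)·(16/5) + (5/12)·(16/3) = 244/45.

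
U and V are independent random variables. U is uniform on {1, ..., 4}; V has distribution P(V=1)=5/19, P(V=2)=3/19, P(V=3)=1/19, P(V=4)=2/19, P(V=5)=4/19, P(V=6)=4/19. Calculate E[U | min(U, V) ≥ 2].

P(min(U, V) ≥ 2) = 21/38.
Summing U·P(x,y) over outcomes with min(U, V) ≥ 2 gives 63/38.
E[U | min(U, V) ≥ 2] = (63/38) / (21/38) = 3.

3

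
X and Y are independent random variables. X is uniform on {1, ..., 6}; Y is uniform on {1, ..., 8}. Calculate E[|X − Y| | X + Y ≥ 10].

P(X + Y ≥ 10) = 5/16.
Summing |X−Y|·P(x,y) over outcomes with X + Y ≥ 10 gives 3/4.
E[|X − Y| | X + Y ≥ 10] = (3/4) / (5/16) = 12/5.

12/5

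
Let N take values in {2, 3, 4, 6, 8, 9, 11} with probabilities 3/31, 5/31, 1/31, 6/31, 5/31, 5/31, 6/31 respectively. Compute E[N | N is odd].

P(N is odd) = 16/31.
Σ over the event: 3·5/31 + 9·5/31 + 11·6/31 = 126/31.
E[N | N is odd] = (126/31) / (16/31) = 63/8.

63/8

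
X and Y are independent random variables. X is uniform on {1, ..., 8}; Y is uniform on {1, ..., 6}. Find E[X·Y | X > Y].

490/27

P(X > Y) = 9/16.
Summing XY·P(x,y) over outcomes with X > Y gives 245/24.
E[X·Y | X > Y] = (245/24) / (9/16) = 490/27.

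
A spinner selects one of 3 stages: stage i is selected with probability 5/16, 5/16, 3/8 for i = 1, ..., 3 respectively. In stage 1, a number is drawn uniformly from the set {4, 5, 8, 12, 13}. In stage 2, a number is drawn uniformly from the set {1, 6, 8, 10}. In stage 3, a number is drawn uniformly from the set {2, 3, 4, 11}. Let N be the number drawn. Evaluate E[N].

E[N | stage 1] = (4+5+8+12+13)/5 = 42/5.
E[N | stage 2] = (1+6+8+10)/4 = 25/4.
E[N | stage 3] = (2+3+4+11)/4 = 5.
E[N] = (5/16)·(42/5) + (5/16)·(25/4) + (3/8)·(5) = 413/64.

413/64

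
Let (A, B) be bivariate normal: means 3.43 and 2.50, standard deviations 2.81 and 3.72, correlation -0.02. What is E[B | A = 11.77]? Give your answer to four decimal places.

E[B | A=x] = μ_B + ρ(σ_B/σ_A)(x − μ_A) for jointly normal variables.
E[B | A=11.77] = 2.50 + (-0.02)·(3.72/2.81)·(11.77 − (3.43)) = 2.50 + (-0.026477)·(8.34) = 2.2792.

2.2792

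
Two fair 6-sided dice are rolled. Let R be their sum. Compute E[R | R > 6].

26/3

P(R > 6) = 7/12.
Σ over the event: 7·1/6 + 8·5/36 + 9·1/9 + 10·1/12 + 11·1/18 + 12·1/36 = 91/18.
E[R | R > 6] = (91/18) / (7/12) = 26/3.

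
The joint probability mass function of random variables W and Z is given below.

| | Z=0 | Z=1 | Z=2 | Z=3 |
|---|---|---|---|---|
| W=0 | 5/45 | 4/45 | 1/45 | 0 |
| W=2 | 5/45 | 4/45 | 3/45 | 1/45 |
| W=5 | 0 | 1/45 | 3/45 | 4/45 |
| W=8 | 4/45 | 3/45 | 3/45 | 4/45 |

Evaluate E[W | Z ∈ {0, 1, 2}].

31/9

P(Z ∈ {0, 1, 2}) = 4/5.
Summing W·P(W=x,Z=y) over the conditioning event gives 124/45.
E[W | Z ∈ {0, 1, 2}] = (124/45) / (4/5) = 31/9.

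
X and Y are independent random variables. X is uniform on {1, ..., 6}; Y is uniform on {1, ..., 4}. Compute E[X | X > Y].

32/7

P(X > Y) = 7/12.
Summing X·P(x,y) over outcomes with X > Y gives 8/3.
E[X | X > Y] = (8/3) / (7/12) = 32/7.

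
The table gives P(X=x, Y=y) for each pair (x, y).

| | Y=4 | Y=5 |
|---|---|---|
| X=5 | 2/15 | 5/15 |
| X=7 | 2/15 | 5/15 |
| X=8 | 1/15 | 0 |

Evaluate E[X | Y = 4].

32/5

P(Y = 4) = 1/3.
Summing X·P(X=x,Y=y) over the conditioning event gives 32/15.
E[X | Y = 4] = (32/15) / (1/3) = 32/5.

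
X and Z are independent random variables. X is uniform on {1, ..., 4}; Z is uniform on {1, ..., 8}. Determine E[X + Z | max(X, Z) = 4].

44/7

P(max(X, Z) = 4) = 7/32.
Summing (X+Z)·P(x,y) over outcomes with max(X, Z) = 4 gives 11/8.
E[X + Z | max(X, Z) = 4] = (11/8) / (7/32) = 44/7.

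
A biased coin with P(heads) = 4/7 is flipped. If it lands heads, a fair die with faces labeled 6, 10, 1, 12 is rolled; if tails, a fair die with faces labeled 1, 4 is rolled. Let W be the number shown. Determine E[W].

73/14

E[W | heads] = (6+10+1+12)/4 = 29/4.
E[W | tails] = (1+4)/2 = 5/2.
E[W] = (4/7)·(29/4) + (3/7)·(5/2) = 73/14.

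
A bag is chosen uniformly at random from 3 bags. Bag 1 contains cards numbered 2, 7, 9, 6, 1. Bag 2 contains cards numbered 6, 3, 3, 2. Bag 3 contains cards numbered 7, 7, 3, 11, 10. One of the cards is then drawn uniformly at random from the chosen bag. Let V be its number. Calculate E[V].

E[V | bag 1] = (2+7+9+6+1)/5 = 5.
E[V | bag 2] = (6+3+3+2)/4 = 7/2.
E[V | bag 3] = (7+7+3+11+10)/5 = 38/5.
By the law of total expectation,
E[V] = (1/3)·(5) + (1/3)·(7/2) + (1/3)·(38/5) = 161/30.

161/30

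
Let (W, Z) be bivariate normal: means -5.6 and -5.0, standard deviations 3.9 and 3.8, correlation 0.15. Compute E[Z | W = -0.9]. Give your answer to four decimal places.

The regression of Z on W has slope ρ·σ_Z/σ_W and passes through (μ_W, μ_Z).
E[Z | W=-0.9] = -5.0 + (0.15)·(3.8/3.9)·(-0.9 − (-5.6)) = -5.0 + (0.14615)·(4.7) = -4.3131.

-4.3131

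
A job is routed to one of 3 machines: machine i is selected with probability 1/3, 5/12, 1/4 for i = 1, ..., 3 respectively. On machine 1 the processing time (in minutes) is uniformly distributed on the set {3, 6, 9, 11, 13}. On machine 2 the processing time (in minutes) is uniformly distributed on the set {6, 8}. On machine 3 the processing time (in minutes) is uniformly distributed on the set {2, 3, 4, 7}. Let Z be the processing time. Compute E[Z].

E[Z | machine 1] = (3+6+9+11+13)/5 = 42/5.
E[Z | machine 2] = (6+8)/2 = 7.
E[Z | machine 3] = (2+3+4+7)/4 = 4.
By the law of total expectation,
E[Z] = (1/3)·(42/5) + (5/12)·(7) + (1/4)·(4) = 403/60.

403/60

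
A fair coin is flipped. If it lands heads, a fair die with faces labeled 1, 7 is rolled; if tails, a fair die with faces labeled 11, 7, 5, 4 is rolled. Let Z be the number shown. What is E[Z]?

43/8

E[Z | heads] = (1+7)/2 = 4.
E[Z | tails] = (11+7+5+4)/4 = 27/4.
E[Z] = (1/2)·(4) + (1/2)·(27/4) = 43/8.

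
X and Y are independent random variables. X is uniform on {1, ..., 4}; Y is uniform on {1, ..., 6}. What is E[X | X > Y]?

P(X > Y) = 1/4.
Summing X·P(x,y) over outcomes with X > Y gives 5/6.
E[X | X > Y] = (5/6) / (1/4) = 10/3.

10/3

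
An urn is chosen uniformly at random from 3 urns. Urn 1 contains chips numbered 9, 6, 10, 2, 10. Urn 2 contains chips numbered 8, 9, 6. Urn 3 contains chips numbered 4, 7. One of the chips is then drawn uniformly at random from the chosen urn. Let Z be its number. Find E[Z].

617/90

E[Z | urn 1] = (9+6+10+2+10)/5 = 37/5.
E[Z | urn 2] = (8+9+6)/3 = 23/3.
E[Z | urn 3] = (4+7)/2 = 11/2.
By the law of total expectation,
E[Z] = (1/3)·(37/5) + (1/3)·(23/3) + (1/3)·(11/2) = 617/90.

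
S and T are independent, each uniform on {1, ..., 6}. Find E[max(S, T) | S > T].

P(S > T) = 5/12.
Summing max(S,T)·P(x,y) over outcomes with S > T gives 35/18.
E[max(S, T) | S > T] = (35/18) / (5/12) = 14/3.

14/3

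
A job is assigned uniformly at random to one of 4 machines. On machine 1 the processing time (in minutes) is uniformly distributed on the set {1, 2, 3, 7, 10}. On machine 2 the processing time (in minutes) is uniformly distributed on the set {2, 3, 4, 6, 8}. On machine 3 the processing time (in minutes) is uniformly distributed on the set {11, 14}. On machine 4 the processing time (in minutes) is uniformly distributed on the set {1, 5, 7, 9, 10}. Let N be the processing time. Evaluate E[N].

E[N | machine 1] = (1+2+3+7+10)/5 = 23/5.
E[N | machine 2] = (2+3+4+6+8)/5 = 23/5.
E[N | machine 3] = (11+14)/2 = 25/2.
E[N | machine 4] = (1+5+7+9+10)/5 = 32/5.
By the law of total expectation,
E[N] = (1/4)·(23/5) + (1/4)·(23/5) + (1/4)·(25/2) + (1/4)·(32/5) = 281/40.

281/40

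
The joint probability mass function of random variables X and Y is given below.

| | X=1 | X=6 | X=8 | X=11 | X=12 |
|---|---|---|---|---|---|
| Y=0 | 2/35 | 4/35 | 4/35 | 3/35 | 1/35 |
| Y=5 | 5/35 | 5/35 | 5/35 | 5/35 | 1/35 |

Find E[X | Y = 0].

103/14

P(Y = 0) = 2/5.
Σ X·P over the event = 1·(2/35) + 6·(4/35) + 8·(4/35) + 11·(3/35) + 12·(1/35) = 103/35.
E[X | Y = 0] = (103/35) / (2/5) = 103/14.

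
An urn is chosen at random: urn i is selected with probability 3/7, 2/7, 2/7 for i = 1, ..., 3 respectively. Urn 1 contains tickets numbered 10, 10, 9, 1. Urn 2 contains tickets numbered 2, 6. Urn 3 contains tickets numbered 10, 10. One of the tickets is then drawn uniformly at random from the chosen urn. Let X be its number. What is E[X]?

E[X | urn 1] = (10+10+9+1)/4 = 15/2.
E[X | urn 2] = (2+6)/2 = 4.
E[X | urn 3] = (10+10)/2 = 10.
E[X] = (3/7)·(15/2) + (2/7)·(4) + (2/7)·(10) = 101/14.

101/14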